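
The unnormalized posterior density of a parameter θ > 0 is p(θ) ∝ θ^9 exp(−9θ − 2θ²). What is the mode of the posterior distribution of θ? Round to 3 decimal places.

θ̂_MAP = 0.750

ℓ'(θ) = 9/θ − 9 − 4θ. Setting this to zero and multiplying by θ: 4θ² + 9θ − 9 = 0.
θ = (−9 + √(9² + 4·4·9)) / (2·4) = (−9 + √225) / 8 = (−9 + 15)/8 = 3/4.
ℓ''(θ) = −9/θ² − 4 < 0, confirming a maximum.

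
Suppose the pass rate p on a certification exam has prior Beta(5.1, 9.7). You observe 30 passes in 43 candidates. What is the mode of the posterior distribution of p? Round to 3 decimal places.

p̂_MAP = 0.611

Prior: Beta(5.1, 9.7).
Data: 30 successes in 43 trials. The binomial likelihood contributes p^30(1−p)^13, so the posterior is Beta(5.1+30, 9.7+13) = Beta(35.1, 22.7).
For Beta(a, b) with a, b > 1 the mode is (a−1)/(a+b−2) = 34.1/55.8 ≈ 0.611.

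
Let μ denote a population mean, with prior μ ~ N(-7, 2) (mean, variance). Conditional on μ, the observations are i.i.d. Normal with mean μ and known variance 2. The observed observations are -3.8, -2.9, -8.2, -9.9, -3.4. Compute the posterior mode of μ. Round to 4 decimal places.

n = 5; x̄ = ((-3.8) + (-2.9) + (-8.2) + (-9.9) + (-3.4))/5 = -28.2/5 = -5.64.
For a Normal prior and Normal likelihood with known variance, the posterior is Normal; its mode equals its mean, the precision-weighted average.
Prior precision 1/σ₀² = 1/2 = 0.5; data precision n/σ² = 5/2 = 2.5.
μ̂ = (0.5·(-7) + 2.5·(-5.64)) / (0.5 + 2.5) = (-17.6)/3 = -88/15 ≈ -5.8667.

μ̂_MAP = -5.8667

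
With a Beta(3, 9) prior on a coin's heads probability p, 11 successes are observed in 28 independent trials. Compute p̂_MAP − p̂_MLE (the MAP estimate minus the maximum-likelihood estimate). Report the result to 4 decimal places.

Posterior is Beta(14, 26); MAP = (14−1)/(40−2) = 13/38 ≈ 0.34211.
MLE ignores the prior: p̂_MLE = k/n = 11/28 ≈ 0.39286.
Difference = 13/38 − 11/28 = -27/532 ≈ -0.0508.

MAP − MLE = -0.0508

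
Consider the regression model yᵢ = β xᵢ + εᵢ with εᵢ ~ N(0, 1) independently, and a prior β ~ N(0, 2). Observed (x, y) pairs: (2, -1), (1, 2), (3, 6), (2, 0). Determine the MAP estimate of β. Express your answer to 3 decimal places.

β̂_MAP = 0.973

log p(β | y) = −Σ(yᵢ − βxᵢ)²/(2·1) − β²/(2·2) + const.
Setting the derivative to zero: Σxᵢ(yᵢ − βxᵢ)/1 − β/2 = 0, so β = Σxᵢyᵢ / (Σxᵢ² + σ²/τ²).
Σxᵢyᵢ = 2·(-1) + 1·2 + 3·6 + 2·0 = 18; Σxᵢ² = 18; σ²/τ² = 0.5.
β̂_MAP = 18 / (18 + 0.5) = 18/18.5 ≈ 0.973.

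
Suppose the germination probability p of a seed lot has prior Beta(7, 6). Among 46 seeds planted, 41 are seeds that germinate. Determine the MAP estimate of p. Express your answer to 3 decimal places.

p̂_MAP = 0.825

Prior: Beta(7, 6).
Data: 41 successes in 46 trials. The binomial likelihood contributes p^41(1−p)^5, so the posterior is Beta(7+41, 6+5) = Beta(48, 11).
For Beta(a, b) with a, b > 1 the mode is (a−1)/(a+b−2) = 47/57 ≈ 0.825.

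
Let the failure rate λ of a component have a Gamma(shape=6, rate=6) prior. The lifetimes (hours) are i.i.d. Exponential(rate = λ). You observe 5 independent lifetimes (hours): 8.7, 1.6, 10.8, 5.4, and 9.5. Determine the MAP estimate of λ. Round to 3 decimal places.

λ̂_MAP = 0.238

The Exponential(rate=λ) likelihood is ∝ λ^n e^(−λΣtᵢ). Here n = 5 and Σtᵢ = 8.7 + 1.6 + 10.8 + 5.4 + 9.5 = 36.
Posterior ∝ λ^5e^(−6λ) · λ^5e^(−36λ) = λ^10e^(−42λ), i.e. Gamma(11, 42).
Mode = (a−1)/b = 10/42 ≈ 0.238.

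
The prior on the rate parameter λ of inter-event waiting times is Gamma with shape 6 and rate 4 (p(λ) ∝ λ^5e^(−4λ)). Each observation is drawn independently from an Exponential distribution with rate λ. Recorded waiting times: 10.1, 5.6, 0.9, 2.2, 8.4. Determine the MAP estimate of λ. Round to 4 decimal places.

The Exponential(rate=λ) likelihood is ∝ λ^n e^(−λΣtᵢ). Here n = 5 and Σtᵢ = 10.1 + 5.6 + 0.9 + 2.2 + 8.4 = 27.2.
Posterior ∝ λ^5e^(−4λ) · λ^5e^(−27.2λ) = λ^10e^(−31.2λ), i.e. Gamma(11, 31.2).
Mode = (a−1)/b = 10/31.2 ≈ 0.3205.

λ̂_MAP = 0.3205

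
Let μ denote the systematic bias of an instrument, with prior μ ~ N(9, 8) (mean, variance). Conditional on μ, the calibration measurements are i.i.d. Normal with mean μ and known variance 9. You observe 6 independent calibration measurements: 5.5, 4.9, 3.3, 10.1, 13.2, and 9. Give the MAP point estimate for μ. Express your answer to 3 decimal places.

n = 6; x̄ = (5.5 + 4.9 + 3.3 + 10.1 + 13.2 + 9)/6 = 46/6 = 23/3 ≈ 7.6667.
For a Normal prior and Normal likelihood with known variance, the posterior is Normal; its mode equals its mean, the precision-weighted average.
Prior precision 1/σ₀² = 1/8 = 0.125; data precision n/σ² = 6/9 = 2/3.
μ̂ = (0.125·9 + (2/3)·(23/3)) / (0.125 + 2/3) = (449/72)/(19/24) = 449/57 ≈ 7.877.

μ̂_MAP = 7.877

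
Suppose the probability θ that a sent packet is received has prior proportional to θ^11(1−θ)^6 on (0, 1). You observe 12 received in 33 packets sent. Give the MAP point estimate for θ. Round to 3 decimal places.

The prior density ∝ θ^11(1−θ)^6 is the kernel of Beta(12, 7).
Data: 12 successes in 33 trials. The binomial likelihood contributes θ^12(1−θ)^21, so the posterior is Beta(12+12, 7+21) = Beta(24, 28).
For Beta(a, b) with a, b > 1 the mode is (a−1)/(a+b−2) = 23/50 ≈ 0.460.

θ̂_MAP = 0.460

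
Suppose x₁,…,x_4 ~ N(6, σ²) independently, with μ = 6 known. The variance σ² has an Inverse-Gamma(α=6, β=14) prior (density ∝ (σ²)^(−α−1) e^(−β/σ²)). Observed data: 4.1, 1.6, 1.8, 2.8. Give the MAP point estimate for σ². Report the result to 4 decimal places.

Sum of squared deviations about the known mean: SS = (4.1−6)² + (1.6−6)² + (1.8−6)² + (2.8−6)² = 50.85.
The Normal likelihood contributes (σ²)^(−n/2) exp(−SS/(2σ²)), so the posterior is Inverse-Gamma(α + n/2, β + SS/2) = Inverse-Gamma(8, 39.425).
The mode of Inverse-Gamma(a, b) is b/(a+1) = 39.425/9 ≈ 4.3806.

σ̂²_MAP = 4.3806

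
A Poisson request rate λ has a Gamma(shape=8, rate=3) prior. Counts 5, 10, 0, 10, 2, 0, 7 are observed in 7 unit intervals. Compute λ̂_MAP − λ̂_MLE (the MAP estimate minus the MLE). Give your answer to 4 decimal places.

MAP − MLE = -0.7571

Σxᵢ = 34. Posterior is Gamma(42, 10); MAP = (42−1)/10 = 41/10 ≈ 4.10000.
MLE = x̄ = 34/7 ≈ 4.85714.
Difference = 41/10 − 34/7 = -53/70 ≈ -0.7571.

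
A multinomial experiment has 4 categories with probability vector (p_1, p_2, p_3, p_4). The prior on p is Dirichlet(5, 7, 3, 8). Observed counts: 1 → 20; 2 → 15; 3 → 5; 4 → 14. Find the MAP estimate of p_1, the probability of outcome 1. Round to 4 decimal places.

MAP estimate: 0.3288

The posterior is Dirichlet(αᵢ + nᵢ) = Dirichlet(25, 22, 8, 22).
For a Dirichlet(a₁,…,a_K) with all aᵢ > 1, the mode has j-th component (aⱼ − 1)/(Σaᵢ − K).
Here Σaᵢ = 77 and K = 4, so p_1 = (25 − 1)/(77 − 4) = 24/73 ≈ 0.3288.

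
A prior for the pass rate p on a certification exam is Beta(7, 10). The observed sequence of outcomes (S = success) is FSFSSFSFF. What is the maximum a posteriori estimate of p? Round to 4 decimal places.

p̂_MAP = 0.4167

Prior: Beta(7, 10).
Data: 4 successes in 9 trials (from the sequence). The binomial likelihood contributes p^4(1−p)^5, so the posterior is Beta(7+4, 10+5) = Beta(11, 15).
For Beta(a, b) with a, b > 1 the mode is (a−1)/(a+b−2) = 10/24 ≈ 0.4167.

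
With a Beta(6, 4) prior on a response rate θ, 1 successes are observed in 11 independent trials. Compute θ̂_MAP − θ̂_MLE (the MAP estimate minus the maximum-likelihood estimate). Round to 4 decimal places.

MAP − MLE = 0.2249

Posterior is Beta(7, 14); MAP = (7−1)/(21−2) = 6/19 ≈ 0.31579.
MLE ignores the prior: θ̂_MLE = k/n = 1/11 ≈ 0.09091.
Difference = 6/19 − 1/11 = 47/209 ≈ 0.2249.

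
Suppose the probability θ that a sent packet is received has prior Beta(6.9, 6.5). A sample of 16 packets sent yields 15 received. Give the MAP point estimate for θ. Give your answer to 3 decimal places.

Prior: Beta(6.9, 6.5).
Data: 15 successes in 16 trials. The binomial likelihood contributes θ^15(1−θ)^1, so the posterior is Beta(6.9+15, 6.5+1) = Beta(21.9, 7.5).
For Beta(a, b) with a, b > 1 the mode is (a−1)/(a+b−2) = 20.9/27.4 ≈ 0.763.

θ̂_MAP = 0.763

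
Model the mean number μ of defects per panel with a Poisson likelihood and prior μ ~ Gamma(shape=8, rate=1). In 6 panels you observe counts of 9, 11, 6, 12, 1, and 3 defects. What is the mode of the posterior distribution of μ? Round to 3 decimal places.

Σxᵢ = 9+11+6+12+1+3 = 42, with n = 6.
Posterior ∝ μ^7e^(−1μ) · μ^42e^(−6μ) = μ^49e^(−7μ), i.e. Gamma(shape=50, rate=7).
The mode of a Gamma(a, b) with a ≥ 1 (shape–rate) is (a−1)/b = 49/7 ≈ 7.000.

μ̂_MAP = 7.000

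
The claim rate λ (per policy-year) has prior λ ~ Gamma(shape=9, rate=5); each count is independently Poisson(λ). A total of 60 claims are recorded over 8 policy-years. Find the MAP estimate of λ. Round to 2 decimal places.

Σxᵢ = 60, n = 8.
Posterior ∝ λ^8e^(−5λ) · λ^60e^(−8λ) = λ^68e^(−13λ), i.e. Gamma(shape=69, rate=13).
The mode of a Gamma(a, b) with a ≥ 1 (shape–rate) is (a−1)/b = 68/13 ≈ 5.23.

λ̂_MAP = 5.23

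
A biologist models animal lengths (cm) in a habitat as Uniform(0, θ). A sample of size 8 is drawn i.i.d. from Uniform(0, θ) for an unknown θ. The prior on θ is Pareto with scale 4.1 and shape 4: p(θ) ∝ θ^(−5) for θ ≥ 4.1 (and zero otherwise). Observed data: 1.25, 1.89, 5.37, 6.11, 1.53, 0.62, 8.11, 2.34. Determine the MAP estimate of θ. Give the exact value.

θ̂_MAP = 8.11

The Uniform(0, θ) likelihood is θ^(−n) for θ ≥ max(xᵢ), zero otherwise. Here max(xᵢ) = 8.11.
Posterior ∝ θ^(−5) · θ^(−8) = θ^(−13) on θ ≥ max(4.1, 8.11) = 8.11.
This density is strictly decreasing in θ, so the posterior mode lies at the lower boundary of the support.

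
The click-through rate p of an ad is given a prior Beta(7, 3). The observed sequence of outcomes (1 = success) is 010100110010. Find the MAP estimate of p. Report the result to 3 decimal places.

p̂_MAP = 0.550

Prior: Beta(7, 3).
Data: 5 successes in 12 trials (from the sequence). The binomial likelihood contributes p^5(1−p)^7, so the posterior is Beta(7+5, 3+7) = Beta(12, 10).
For Beta(a, b) with a, b > 1 the mode is (a−1)/(a+b−2) = 11/20 ≈ 0.550.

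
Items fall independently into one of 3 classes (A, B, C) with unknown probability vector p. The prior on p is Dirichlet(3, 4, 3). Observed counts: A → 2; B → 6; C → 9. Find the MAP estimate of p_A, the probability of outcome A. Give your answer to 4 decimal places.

MAP estimate of p_A = 0.1667

The posterior is Dirichlet(αᵢ + nᵢ) = Dirichlet(5, 10, 12).
For a Dirichlet(a₁,…,a_K) with all aᵢ > 1, the mode has j-th component (aⱼ − 1)/(Σaᵢ − K).
Here Σaᵢ = 27 and K = 3, so p_A = (5 − 1)/(27 − 3) = 4/24 ≈ 0.1667.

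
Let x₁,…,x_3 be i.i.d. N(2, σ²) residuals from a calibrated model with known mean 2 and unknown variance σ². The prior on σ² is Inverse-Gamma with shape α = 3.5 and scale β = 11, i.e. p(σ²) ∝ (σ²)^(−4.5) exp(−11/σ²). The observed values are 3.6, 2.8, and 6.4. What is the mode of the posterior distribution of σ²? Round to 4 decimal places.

σ̂²_MAP = 3.7133

Sum of squared deviations about the known mean: SS = (3.6−2)² + (2.8−2)² + (6.4−2)² = 22.56.
The Normal likelihood contributes (σ²)^(−n/2) exp(−SS/(2σ²)), so the posterior is Inverse-Gamma(α + n/2, β + SS/2) = Inverse-Gamma(5, 22.28).
The mode of Inverse-Gamma(a, b) is b/(a+1) = 22.28/6 ≈ 3.7133.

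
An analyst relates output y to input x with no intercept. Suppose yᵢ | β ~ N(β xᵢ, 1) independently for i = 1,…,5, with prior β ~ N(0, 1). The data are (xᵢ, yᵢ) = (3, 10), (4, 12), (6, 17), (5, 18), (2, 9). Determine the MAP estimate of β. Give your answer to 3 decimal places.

β̂_MAP = 3.165

log p(β | y) = −Σ(yᵢ − βxᵢ)²/(2·1) − β²/(2·1) + const.
Setting the derivative to zero: Σxᵢ(yᵢ − βxᵢ)/1 − β/1 = 0, so β = Σxᵢyᵢ / (Σxᵢ² + σ²/τ²).
Σxᵢyᵢ = 3·10 + 4·12 + 6·17 + 5·18 + 2·9 = 288; Σxᵢ² = 90; σ²/τ² = 1.
β̂_MAP = 288 / (90 + 1) = 288/91 ≈ 3.165.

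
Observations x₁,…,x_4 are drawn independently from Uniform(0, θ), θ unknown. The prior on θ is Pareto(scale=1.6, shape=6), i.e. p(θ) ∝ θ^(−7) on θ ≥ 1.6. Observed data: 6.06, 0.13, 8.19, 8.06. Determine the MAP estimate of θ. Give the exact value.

The Uniform(0, θ) likelihood is θ^(−n) for θ ≥ max(xᵢ), zero otherwise. Here max(xᵢ) = 8.19.
Posterior ∝ θ^(−7) · θ^(−4) = θ^(−11) on θ ≥ max(1.6, 8.19) = 8.19.
This density is strictly decreasing in θ, so the posterior mode lies at the lower boundary of the support.

θ̂_MAP = 8.19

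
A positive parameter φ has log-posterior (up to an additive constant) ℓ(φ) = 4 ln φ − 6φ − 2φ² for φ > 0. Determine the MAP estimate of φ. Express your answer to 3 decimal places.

φ̂_MAP = 0.500

ℓ'(φ) = 4/φ − 6 − 4φ. Setting this to zero and multiplying by φ: 4φ² + 6φ − 4 = 0.
φ = (−6 + √(6² + 4·4·4)) / (2·4) = (−6 + √100) / 8 = (−6 + 10)/8 = 1/2.
ℓ''(φ) = −4/φ² − 4 < 0, confirming a maximum.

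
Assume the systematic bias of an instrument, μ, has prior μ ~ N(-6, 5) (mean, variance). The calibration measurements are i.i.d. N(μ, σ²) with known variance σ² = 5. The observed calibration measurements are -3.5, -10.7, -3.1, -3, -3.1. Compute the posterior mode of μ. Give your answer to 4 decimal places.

n = 5; x̄ = ((-3.5) + (-10.7) + (-3.1) + (-3) + (-3.1))/5 = -23.4/5 = -4.68.
For a Normal prior and Normal likelihood with known variance, the posterior is Normal; its mode equals its mean, the precision-weighted average.
Prior precision 1/σ₀² = 1/5 = 0.2; data precision n/σ² = 5/5 = 1.
μ̂ = (0.2·(-6) + 1·(-4.68)) / (0.2 + 1) = (-5.88)/1.2 = -4.9000.

μ̂_MAP = -4.9000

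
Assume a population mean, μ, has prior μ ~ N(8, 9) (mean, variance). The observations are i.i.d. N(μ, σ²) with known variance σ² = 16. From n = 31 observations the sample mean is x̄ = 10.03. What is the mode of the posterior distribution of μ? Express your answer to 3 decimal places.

μ̂_MAP = 9.920

n = 31, x̄ = 10.03.
For a Normal prior and Normal likelihood with known variance, the posterior is Normal; its mode equals its mean, the precision-weighted average.
Prior precision 1/σ₀² = 1/9; data precision n/σ² = 31/16 = 1.9375.
μ̂ = ((1/9)·8 + 1.9375·10.03) / (1/9 + 1.9375) = (292637/14400)/(295/144) = 292637/29500 ≈ 9.920.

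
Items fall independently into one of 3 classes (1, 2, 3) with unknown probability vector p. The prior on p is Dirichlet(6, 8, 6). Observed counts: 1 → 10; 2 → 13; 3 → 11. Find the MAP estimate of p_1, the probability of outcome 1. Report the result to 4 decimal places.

The posterior is Dirichlet(αᵢ + nᵢ) = Dirichlet(16, 21, 17).
For a Dirichlet(a₁,…,a_K) with all aᵢ > 1, the mode has j-th component (aⱼ − 1)/(Σaᵢ − K).
Here Σaᵢ = 54 and K = 3, so p_1 = (16 − 1)/(54 − 3) = 15/51 ≈ 0.2941.

MAP estimate: 0.2941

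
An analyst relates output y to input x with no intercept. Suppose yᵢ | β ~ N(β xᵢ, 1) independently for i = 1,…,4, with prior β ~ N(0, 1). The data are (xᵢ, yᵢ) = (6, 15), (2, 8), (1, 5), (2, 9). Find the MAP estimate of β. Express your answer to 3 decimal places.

β̂_MAP = 2.804

log p(β | y) = −Σ(yᵢ − βxᵢ)²/(2·1) − β²/(2·1) + const.
Setting the derivative to zero: Σxᵢ(yᵢ − βxᵢ)/1 − β/1 = 0, so β = Σxᵢyᵢ / (Σxᵢ² + σ²/τ²).
Σxᵢyᵢ = 6·15 + 2·8 + 1·5 + 2·9 = 129; Σxᵢ² = 45; σ²/τ² = 1.
β̂_MAP = 129 / (45 + 1) = 129/46 ≈ 2.804.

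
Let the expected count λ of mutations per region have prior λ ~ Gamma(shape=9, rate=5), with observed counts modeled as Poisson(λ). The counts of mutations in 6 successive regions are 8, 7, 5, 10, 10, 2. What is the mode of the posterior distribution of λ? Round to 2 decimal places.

λ̂_MAP = 4.55

Σxᵢ = 8+7+5+10+10+2 = 42, with n = 6.
Posterior ∝ λ^8e^(−5λ) · λ^42e^(−6λ) = λ^50e^(−11λ), i.e. Gamma(shape=51, rate=11).
The mode of a Gamma(a, b) with a ≥ 1 (shape–rate) is (a−1)/b = 50/11 ≈ 4.55.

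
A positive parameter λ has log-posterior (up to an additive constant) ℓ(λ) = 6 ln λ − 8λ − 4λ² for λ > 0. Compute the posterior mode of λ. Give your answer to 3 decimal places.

λ̂_MAP = 0.500

ℓ'(λ) = 6/λ − 8 − 8λ. Setting this to zero and multiplying by λ: 8λ² + 8λ − 6 = 0.
λ = (−8 + √(8² + 4·8·6)) / (2·8) = (−8 + √256) / 16 = (−8 + 16)/16 = 1/2.
ℓ''(λ) = −6/λ² − 8 < 0, confirming a maximum.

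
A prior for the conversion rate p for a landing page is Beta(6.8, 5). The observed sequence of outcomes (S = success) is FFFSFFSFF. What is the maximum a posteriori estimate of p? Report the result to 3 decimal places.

Prior: Beta(6.8, 5).
Data: 2 successes in 9 trials (from the sequence). The binomial likelihood contributes p^2(1−p)^7, so the posterior is Beta(6.8+2, 5+7) = Beta(8.8, 12).
For Beta(a, b) with a, b > 1 the mode is (a−1)/(a+b−2) = 7.8/18.8 ≈ 0.415.

p̂_MAP = 0.415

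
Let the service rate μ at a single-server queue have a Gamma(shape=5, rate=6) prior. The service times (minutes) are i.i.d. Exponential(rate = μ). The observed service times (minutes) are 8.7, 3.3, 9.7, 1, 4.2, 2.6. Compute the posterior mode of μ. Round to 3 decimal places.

The Exponential(rate=μ) likelihood is ∝ μ^n e^(−μΣtᵢ). Here n = 6 and Σtᵢ = 8.7 + 3.3 + 9.7 + 1 + 4.2 + 2.6 = 29.5.
Posterior ∝ μ^4e^(−6μ) · μ^6e^(−29.5μ) = μ^10e^(−35.5μ), i.e. Gamma(11, 35.5).
Mode = (a−1)/b = 10/35.5 ≈ 0.282.

μ̂_MAP = 0.282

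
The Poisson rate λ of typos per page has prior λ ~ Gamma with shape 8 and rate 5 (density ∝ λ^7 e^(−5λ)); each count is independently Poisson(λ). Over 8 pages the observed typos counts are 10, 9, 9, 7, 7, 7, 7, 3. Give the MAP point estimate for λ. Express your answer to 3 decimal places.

Σxᵢ = 10+9+9+7+7+7+7+3 = 59, with n = 8.
Posterior ∝ λ^7e^(−5λ) · λ^59e^(−8λ) = λ^66e^(−13λ), i.e. Gamma(shape=67, rate=13).
The mode of a Gamma(a, b) with a ≥ 1 (shape–rate) is (a−1)/b = 66/13 ≈ 5.077.

λ̂_MAP = 5.077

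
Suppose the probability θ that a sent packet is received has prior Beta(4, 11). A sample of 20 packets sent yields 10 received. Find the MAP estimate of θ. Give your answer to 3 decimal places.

θ̂_MAP = 0.394

Prior: Beta(4, 11).
Data: 10 successes in 20 trials. The binomial likelihood contributes θ^10(1−θ)^10, so the posterior is Beta(4+10, 11+10) = Beta(14, 21).
For Beta(a, b) with a, b > 1 the mode is (a−1)/(a+b−2) = 13/33 ≈ 0.394.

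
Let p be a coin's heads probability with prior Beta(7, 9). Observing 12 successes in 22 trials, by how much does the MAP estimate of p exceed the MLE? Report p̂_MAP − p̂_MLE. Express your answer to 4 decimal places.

MAP − MLE = -0.0455

Posterior is Beta(19, 19); MAP = (19−1)/(38−2) = 18/36 ≈ 0.50000.
MLE ignores the prior: p̂_MLE = k/n = 12/22 ≈ 0.54545.
Difference = 18/36 − 12/22 = -1/22 ≈ -0.0455.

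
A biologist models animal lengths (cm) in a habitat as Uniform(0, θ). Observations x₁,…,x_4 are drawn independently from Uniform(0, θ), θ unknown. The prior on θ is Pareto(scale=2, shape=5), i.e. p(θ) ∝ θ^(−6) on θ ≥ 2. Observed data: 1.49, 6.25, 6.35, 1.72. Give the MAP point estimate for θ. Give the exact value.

The Uniform(0, θ) likelihood is θ^(−n) for θ ≥ max(xᵢ), zero otherwise. Here max(xᵢ) = 6.35.
Posterior ∝ θ^(−6) · θ^(−4) = θ^(−10) on θ ≥ max(2, 6.35) = 6.35.
This density is strictly decreasing in θ, so the posterior mode lies at the lower boundary of the support.

θ̂_MAP = 6.35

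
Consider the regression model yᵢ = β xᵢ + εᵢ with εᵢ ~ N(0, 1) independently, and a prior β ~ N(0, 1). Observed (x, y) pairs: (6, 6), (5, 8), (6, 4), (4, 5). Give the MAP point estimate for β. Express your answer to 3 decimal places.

β̂_MAP = 1.053

log p(β | y) = −Σ(yᵢ − βxᵢ)²/(2·1) − β²/(2·1) + const.
Setting the derivative to zero: Σxᵢ(yᵢ − βxᵢ)/1 − β/1 = 0, so β = Σxᵢyᵢ / (Σxᵢ² + σ²/τ²).
Σxᵢyᵢ = 6·6 + 5·8 + 6·4 + 4·5 = 120; Σxᵢ² = 113; σ²/τ² = 1.
β̂_MAP = 120 / (113 + 1) = 120/114 ≈ 1.053.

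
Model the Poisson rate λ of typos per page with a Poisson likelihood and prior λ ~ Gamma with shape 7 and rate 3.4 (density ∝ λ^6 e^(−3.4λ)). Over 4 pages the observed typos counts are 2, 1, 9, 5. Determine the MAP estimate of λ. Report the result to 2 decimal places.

λ̂_MAP = 3.11

Σxᵢ = 2+1+9+5 = 17, with n = 4.
Posterior ∝ λ^6e^(−3.4λ) · λ^17e^(−4λ) = λ^23e^(−7.4λ), i.e. Gamma(shape=24, rate=7.4).
The mode of a Gamma(a, b) with a ≥ 1 (shape–rate) is (a−1)/b = 23/7.4 ≈ 3.11.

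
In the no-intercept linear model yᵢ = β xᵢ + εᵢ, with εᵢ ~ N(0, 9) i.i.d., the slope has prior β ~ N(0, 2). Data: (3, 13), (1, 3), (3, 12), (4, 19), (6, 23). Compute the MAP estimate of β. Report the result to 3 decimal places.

log p(β | y) = −Σ(yᵢ − βxᵢ)²/(2·9) − β²/(2·2) + const.
Setting the derivative to zero: Σxᵢ(yᵢ − βxᵢ)/9 − β/2 = 0, so β = Σxᵢyᵢ / (Σxᵢ² + σ²/τ²).
Σxᵢyᵢ = 3·13 + 1·3 + 3·12 + 4·19 + 6·23 = 292; Σxᵢ² = 71; σ²/τ² = 4.5.
β̂_MAP = 292 / (71 + 4.5) = 292/75.5 ≈ 3.868.

β̂_MAP = 3.868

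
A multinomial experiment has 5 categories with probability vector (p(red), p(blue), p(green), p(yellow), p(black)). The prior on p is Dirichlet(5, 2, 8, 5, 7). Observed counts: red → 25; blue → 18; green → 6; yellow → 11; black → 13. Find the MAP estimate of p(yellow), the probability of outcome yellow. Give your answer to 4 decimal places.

MAP estimate of p(yellow) = 0.1579

The posterior is Dirichlet(αᵢ + nᵢ) = Dirichlet(30, 20, 14, 16, 20).
For a Dirichlet(a₁,…,a_K) with all aᵢ > 1, the mode has j-th component (aⱼ − 1)/(Σaᵢ − K).
Here Σaᵢ = 100 and K = 5, so p(yellow) = (16 − 1)/(100 − 5) = 15/95 ≈ 0.1579.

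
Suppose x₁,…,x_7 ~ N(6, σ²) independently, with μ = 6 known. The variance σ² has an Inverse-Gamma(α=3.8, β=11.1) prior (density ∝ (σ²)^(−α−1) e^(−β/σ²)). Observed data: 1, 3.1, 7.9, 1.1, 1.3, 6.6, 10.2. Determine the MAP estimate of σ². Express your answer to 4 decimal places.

Sum of squared deviations about the known mean: SS = (1−6)² + (3.1−6)² + (7.9−6)² + (1.1−6)² + (1.3−6)² + (6.6−6)² + (10.2−6)² = 101.12.
The Normal likelihood contributes (σ²)^(−n/2) exp(−SS/(2σ²)), so the posterior is Inverse-Gamma(α + n/2, β + SS/2) = Inverse-Gamma(7.3, 61.66).
The mode of Inverse-Gamma(a, b) is b/(a+1) = 61.66/8.3 ≈ 7.4289.

σ̂²_MAP = 7.4289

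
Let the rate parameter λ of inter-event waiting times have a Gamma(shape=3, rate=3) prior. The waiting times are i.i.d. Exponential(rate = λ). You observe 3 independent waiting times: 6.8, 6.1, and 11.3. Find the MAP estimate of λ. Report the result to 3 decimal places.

The Exponential(rate=λ) likelihood is ∝ λ^n e^(−λΣtᵢ). Here n = 3 and Σtᵢ = 6.8 + 6.1 + 11.3 = 24.2.
Posterior ∝ λ^2e^(−3λ) · λ^3e^(−24.2λ) = λ^5e^(−27.2λ), i.e. Gamma(6, 27.2).
Mode = (a−1)/b = 5/27.2 ≈ 0.184.

λ̂_MAP = 0.184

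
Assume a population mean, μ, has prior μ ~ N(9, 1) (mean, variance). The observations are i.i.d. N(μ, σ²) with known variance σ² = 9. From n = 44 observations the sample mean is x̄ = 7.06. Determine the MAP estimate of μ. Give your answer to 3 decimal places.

n = 44, x̄ = 7.06.
For a Normal prior and Normal likelihood with known variance, the posterior is Normal; its mode equals its mean, the precision-weighted average.
Prior precision 1/σ₀² = 1/1 = 1; data precision n/σ² = 44/9.
μ̂ = (1·9 + (44/9)·7.06) / (1 + 44/9) = (9791/225)/(53/9) = 9791/1325 ≈ 7.389.

μ̂_MAP = 7.389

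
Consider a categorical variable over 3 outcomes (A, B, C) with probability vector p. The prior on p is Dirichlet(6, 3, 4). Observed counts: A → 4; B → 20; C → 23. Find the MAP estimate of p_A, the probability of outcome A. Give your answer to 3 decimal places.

MAP estimate of p_A = 0.158

The posterior is Dirichlet(αᵢ + nᵢ) = Dirichlet(10, 23, 27).
For a Dirichlet(a₁,…,a_K) with all aᵢ > 1, the mode has j-th component (aⱼ − 1)/(Σaᵢ − K).
Here Σaᵢ = 60 and K = 3, so p_A = (10 − 1)/(60 − 3) = 9/57 ≈ 0.158.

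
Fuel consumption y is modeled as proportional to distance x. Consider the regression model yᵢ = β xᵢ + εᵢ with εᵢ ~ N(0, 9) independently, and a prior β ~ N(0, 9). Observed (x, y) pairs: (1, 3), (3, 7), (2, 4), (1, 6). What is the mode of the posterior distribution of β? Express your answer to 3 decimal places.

log p(β | y) = −Σ(yᵢ − βxᵢ)²/(2·9) − β²/(2·9) + const.
Setting the derivative to zero: Σxᵢ(yᵢ − βxᵢ)/9 − β/9 = 0, so β = Σxᵢyᵢ / (Σxᵢ² + σ²/τ²).
Σxᵢyᵢ = 1·3 + 3·7 + 2·4 + 1·6 = 38; Σxᵢ² = 15; σ²/τ² = 1.
β̂_MAP = 38 / (15 + 1) = 38/16 ≈ 2.375.

β̂_MAP = 2.375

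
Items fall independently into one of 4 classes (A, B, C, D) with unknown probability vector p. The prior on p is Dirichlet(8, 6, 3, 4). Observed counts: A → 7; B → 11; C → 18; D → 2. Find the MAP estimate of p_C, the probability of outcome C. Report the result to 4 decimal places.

The posterior is Dirichlet(αᵢ + nᵢ) = Dirichlet(15, 17, 21, 6).
For a Dirichlet(a₁,…,a_K) with all aᵢ > 1, the mode has j-th component (aⱼ − 1)/(Σaᵢ − K).
Here Σaᵢ = 59 and K = 4, so p_C = (21 − 1)/(59 − 4) = 20/55 ≈ 0.3636.

MAP estimate of p_C = 0.3636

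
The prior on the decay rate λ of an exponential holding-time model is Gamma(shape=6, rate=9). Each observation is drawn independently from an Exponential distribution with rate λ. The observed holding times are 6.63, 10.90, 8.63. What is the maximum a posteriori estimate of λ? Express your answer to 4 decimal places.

λ̂_MAP = 0.2275

The Exponential(rate=λ) likelihood is ∝ λ^n e^(−λΣtᵢ). Here n = 3 and Σtᵢ = 6.63 + 10.90 + 8.63 = 26.16.
Posterior ∝ λ^5e^(−9λ) · λ^3e^(−26.16λ) = λ^8e^(−35.16λ), i.e. Gamma(9, 35.16).
Mode = (a−1)/b = 8/35.16 ≈ 0.2275.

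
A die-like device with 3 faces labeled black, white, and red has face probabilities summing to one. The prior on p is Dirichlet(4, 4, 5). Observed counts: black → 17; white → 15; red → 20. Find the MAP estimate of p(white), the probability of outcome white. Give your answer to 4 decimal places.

MAP estimate of p(white) = 0.2903

The posterior is Dirichlet(αᵢ + nᵢ) = Dirichlet(21, 19, 25).
For a Dirichlet(a₁,…,a_K) with all aᵢ > 1, the mode has j-th component (aⱼ − 1)/(Σaᵢ − K).
Here Σaᵢ = 65 and K = 3, so p(white) = (19 − 1)/(65 − 3) = 18/62 ≈ 0.2903.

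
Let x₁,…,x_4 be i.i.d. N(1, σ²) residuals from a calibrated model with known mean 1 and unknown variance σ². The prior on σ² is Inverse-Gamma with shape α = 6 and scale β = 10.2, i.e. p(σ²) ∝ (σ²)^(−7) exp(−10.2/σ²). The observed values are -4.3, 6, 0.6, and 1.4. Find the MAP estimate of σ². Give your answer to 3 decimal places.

σ̂²_MAP = 4.101

Sum of squared deviations about the known mean: SS = (-4.3−1)² + (6−1)² + (0.6−1)² + (1.4−1)² = 53.41.
The Normal likelihood contributes (σ²)^(−n/2) exp(−SS/(2σ²)), so the posterior is Inverse-Gamma(α + n/2, β + SS/2) = Inverse-Gamma(8, 36.905).
The mode of Inverse-Gamma(a, b) is b/(a+1) = 36.905/9 ≈ 4.101.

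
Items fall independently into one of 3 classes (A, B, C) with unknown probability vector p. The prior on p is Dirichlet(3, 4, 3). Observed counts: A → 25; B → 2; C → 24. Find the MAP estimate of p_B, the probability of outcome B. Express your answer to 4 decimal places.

The posterior is Dirichlet(αᵢ + nᵢ) = Dirichlet(28, 6, 27).
For a Dirichlet(a₁,…,a_K) with all aᵢ > 1, the mode has j-th component (aⱼ − 1)/(Σaᵢ − K).
Here Σaᵢ = 61 and K = 3, so p_B = (6 − 1)/(61 − 3) = 5/58 ≈ 0.0862.

MAP estimate of p_B = 0.0862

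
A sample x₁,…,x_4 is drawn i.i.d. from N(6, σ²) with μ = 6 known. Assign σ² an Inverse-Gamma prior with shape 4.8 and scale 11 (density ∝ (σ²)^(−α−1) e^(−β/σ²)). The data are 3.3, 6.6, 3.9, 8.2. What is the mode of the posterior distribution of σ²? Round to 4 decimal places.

Sum of squared deviations about the known mean: SS = (3.3−6)² + (6.6−6)² + (3.9−6)² + (8.2−6)² = 16.9.
The Normal likelihood contributes (σ²)^(−n/2) exp(−SS/(2σ²)), so the posterior is Inverse-Gamma(α + n/2, β + SS/2) = Inverse-Gamma(6.8, 19.45).
The mode of Inverse-Gamma(a, b) is b/(a+1) = 19.45/7.8 ≈ 2.4936.

σ̂²_MAP = 2.4936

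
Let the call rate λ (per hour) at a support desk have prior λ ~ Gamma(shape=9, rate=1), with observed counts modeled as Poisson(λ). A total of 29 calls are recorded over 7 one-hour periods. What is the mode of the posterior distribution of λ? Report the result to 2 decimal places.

λ̂_MAP = 4.63

Σxᵢ = 29, n = 7.
Posterior ∝ λ^8e^(−1λ) · λ^29e^(−7λ) = λ^37e^(−8λ), i.e. Gamma(shape=38, rate=8).
The mode of a Gamma(a, b) with a ≥ 1 (shape–rate) is (a−1)/b = 37/8 ≈ 4.63.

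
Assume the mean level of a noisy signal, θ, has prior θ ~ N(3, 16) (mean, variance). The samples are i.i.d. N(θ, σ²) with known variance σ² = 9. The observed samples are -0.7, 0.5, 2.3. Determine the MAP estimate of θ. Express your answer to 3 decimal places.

n = 3; x̄ = ((-0.7) + 0.5 + 2.3)/3 = 2.1/3 = 0.7.
For a Normal prior and Normal likelihood with known variance, the posterior is Normal; its mode equals its mean, the precision-weighted average.
Prior precision 1/σ₀² = 1/16 = 0.0625; data precision n/σ² = 3/9 = 1/3.
θ̂ = (0.0625·3 + (1/3)·0.7) / (0.0625 + 1/3) = (101/240)/(19/48) = 101/95 ≈ 1.063.

θ̂_MAP = 1.063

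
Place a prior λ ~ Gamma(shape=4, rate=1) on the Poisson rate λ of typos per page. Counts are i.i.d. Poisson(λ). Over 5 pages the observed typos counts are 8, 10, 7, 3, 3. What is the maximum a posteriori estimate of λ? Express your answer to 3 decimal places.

λ̂_MAP = 5.667

Σxᵢ = 8+10+7+3+3 = 31, with n = 5.
Posterior ∝ λ^3e^(−1λ) · λ^31e^(−5λ) = λ^34e^(−6λ), i.e. Gamma(shape=35, rate=6).
The mode of a Gamma(a, b) with a ≥ 1 (shape–rate) is (a−1)/b = 34/6 ≈ 5.667.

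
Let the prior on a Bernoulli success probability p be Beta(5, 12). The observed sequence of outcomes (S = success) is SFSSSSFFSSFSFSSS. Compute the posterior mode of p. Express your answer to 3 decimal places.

Prior: Beta(5, 12).
Data: 11 successes in 16 trials (from the sequence). The binomial likelihood contributes p^11(1−p)^5, so the posterior is Beta(5+11, 12+5) = Beta(16, 17).
For Beta(a, b) with a, b > 1 the mode is (a−1)/(a+b−2) = 15/31 ≈ 0.484.

p̂_MAP = 0.484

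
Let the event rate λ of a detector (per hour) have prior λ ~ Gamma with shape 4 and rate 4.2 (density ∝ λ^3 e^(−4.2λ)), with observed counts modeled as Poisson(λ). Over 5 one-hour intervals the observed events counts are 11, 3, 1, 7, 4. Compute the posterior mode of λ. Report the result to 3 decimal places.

Σxᵢ = 11+3+1+7+4 = 26, with n = 5.
Posterior ∝ λ^3e^(−4.2λ) · λ^26e^(−5λ) = λ^29e^(−9.2λ), i.e. Gamma(shape=30, rate=9.2).
The mode of a Gamma(a, b) with a ≥ 1 (shape–rate) is (a−1)/b = 29/9.2 ≈ 3.152.

λ̂_MAP = 3.152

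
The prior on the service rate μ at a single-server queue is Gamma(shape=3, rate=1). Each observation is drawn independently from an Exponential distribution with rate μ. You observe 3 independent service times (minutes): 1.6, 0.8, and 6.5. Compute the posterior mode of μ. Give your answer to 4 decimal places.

μ̂_MAP = 0.5051

The Exponential(rate=μ) likelihood is ∝ μ^n e^(−μΣtᵢ). Here n = 3 and Σtᵢ = 1.6 + 0.8 + 6.5 = 8.9.
Posterior ∝ μ^2e^(−1μ) · μ^3e^(−8.9μ) = μ^5e^(−9.9μ), i.e. Gamma(6, 9.9).
Mode = (a−1)/b = 5/9.9 ≈ 0.5051.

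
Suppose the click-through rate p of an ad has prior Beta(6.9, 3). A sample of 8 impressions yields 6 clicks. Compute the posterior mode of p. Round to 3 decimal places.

Prior: Beta(6.9, 3).
Data: 6 successes in 8 trials. The binomial likelihood contributes p^6(1−p)^2, so the posterior is Beta(6.9+6, 3+2) = Beta(12.9, 5).
For Beta(a, b) with a, b > 1 the mode is (a−1)/(a+b−2) = 11.9/15.9 ≈ 0.748.

p̂_MAP = 0.748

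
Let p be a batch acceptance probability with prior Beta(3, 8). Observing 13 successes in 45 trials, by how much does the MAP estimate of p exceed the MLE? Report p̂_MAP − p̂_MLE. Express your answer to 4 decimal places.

Posterior is Beta(16, 40); MAP = (16−1)/(56−2) = 15/54 ≈ 0.27778.
MLE ignores the prior: p̂_MLE = k/n = 13/45 ≈ 0.28889.
Difference = 15/54 − 13/45 = -1/90 ≈ -0.0111.

MAP − MLE = -0.0111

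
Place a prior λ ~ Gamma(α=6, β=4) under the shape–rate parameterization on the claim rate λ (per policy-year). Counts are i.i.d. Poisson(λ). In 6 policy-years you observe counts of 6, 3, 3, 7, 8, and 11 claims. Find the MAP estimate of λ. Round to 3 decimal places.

Σxᵢ = 6+3+3+7+8+11 = 38, with n = 6.
Posterior ∝ λ^5e^(−4λ) · λ^38e^(−6λ) = λ^43e^(−10λ), i.e. Gamma(shape=44, rate=10).
The mode of a Gamma(a, b) with a ≥ 1 (shape–rate) is (a−1)/b = 43/10 ≈ 4.300.

λ̂_MAP = 4.300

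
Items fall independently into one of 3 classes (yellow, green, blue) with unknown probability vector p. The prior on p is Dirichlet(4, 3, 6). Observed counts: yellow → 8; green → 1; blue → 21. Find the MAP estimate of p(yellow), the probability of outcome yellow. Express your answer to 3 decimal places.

The posterior is Dirichlet(αᵢ + nᵢ) = Dirichlet(12, 4, 27).
For a Dirichlet(a₁,…,a_K) with all aᵢ > 1, the mode has j-th component (aⱼ − 1)/(Σaᵢ − K).
Here Σaᵢ = 43 and K = 3, so p(yellow) = (12 − 1)/(43 − 3) = 11/40 ≈ 0.275.

MAP estimate of p(yellow) = 0.275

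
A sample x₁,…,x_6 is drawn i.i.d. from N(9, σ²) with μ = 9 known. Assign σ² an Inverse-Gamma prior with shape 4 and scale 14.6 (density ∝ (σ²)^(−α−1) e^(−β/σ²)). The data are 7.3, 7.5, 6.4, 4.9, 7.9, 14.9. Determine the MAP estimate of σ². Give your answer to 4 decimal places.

Sum of squared deviations about the known mean: SS = (7.3−9)² + (7.5−9)² + (6.4−9)² + (4.9−9)² + (7.9−9)² + (14.9−9)² = 64.73.
The Normal likelihood contributes (σ²)^(−n/2) exp(−SS/(2σ²)), so the posterior is Inverse-Gamma(α + n/2, β + SS/2) = Inverse-Gamma(7, 46.965).
The mode of Inverse-Gamma(a, b) is b/(a+1) = 46.965/8 ≈ 5.8706.

σ̂²_MAP = 5.8706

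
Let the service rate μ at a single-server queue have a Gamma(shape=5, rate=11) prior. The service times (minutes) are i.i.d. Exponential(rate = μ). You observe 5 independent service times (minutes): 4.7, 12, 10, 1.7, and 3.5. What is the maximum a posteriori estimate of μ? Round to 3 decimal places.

The Exponential(rate=μ) likelihood is ∝ μ^n e^(−μΣtᵢ). Here n = 5 and Σtᵢ = 4.7 + 12 + 10 + 1.7 + 3.5 = 31.9.
Posterior ∝ μ^4e^(−11μ) · μ^5e^(−31.9μ) = μ^9e^(−42.9μ), i.e. Gamma(10, 42.9).
Mode = (a−1)/b = 9/42.9 ≈ 0.210.

μ̂_MAP = 0.210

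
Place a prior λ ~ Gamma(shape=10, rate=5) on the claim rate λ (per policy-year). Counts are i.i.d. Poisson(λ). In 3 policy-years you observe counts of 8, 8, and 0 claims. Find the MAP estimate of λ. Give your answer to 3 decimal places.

λ̂_MAP = 3.125

Σxᵢ = 8+8+0 = 16, with n = 3.
Posterior ∝ λ^9e^(−5λ) · λ^16e^(−3λ) = λ^25e^(−8λ), i.e. Gamma(shape=26, rate=8).
The mode of a Gamma(a, b) with a ≥ 1 (shape–rate) is (a−1)/b = 25/8 ≈ 3.125.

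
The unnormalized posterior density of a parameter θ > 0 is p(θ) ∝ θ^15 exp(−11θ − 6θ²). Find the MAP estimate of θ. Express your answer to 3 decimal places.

ℓ'(θ) = 15/θ − 11 − 12θ. Setting this to zero and multiplying by θ: 12θ² + 11θ − 15 = 0.
θ = (−11 + √(11² + 4·12·15)) / (2·12) = (−11 + √841) / 24 = (−11 + 29)/24 = 3/4.
ℓ''(θ) = −15/θ² − 12 < 0, confirming a maximum.

θ̂_MAP = 0.750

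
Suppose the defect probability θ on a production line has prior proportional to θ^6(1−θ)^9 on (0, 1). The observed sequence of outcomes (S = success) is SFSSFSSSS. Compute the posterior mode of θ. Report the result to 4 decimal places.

θ̂_MAP = 0.5417

The prior density ∝ θ^6(1−θ)^9 is the kernel of Beta(7, 10).
Data: 7 successes in 9 trials (from the sequence). The binomial likelihood contributes θ^7(1−θ)^2, so the posterior is Beta(7+7, 10+2) = Beta(14, 12).
For Beta(a, b) with a, b > 1 the mode is (a−1)/(a+b−2) = 13/24 ≈ 0.5417.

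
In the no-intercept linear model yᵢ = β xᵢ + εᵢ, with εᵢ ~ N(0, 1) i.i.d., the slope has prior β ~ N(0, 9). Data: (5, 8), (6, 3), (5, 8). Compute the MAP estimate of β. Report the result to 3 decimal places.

β̂_MAP = 1.138

log p(β | y) = −Σ(yᵢ − βxᵢ)²/(2·1) − β²/(2·9) + const.
Setting the derivative to zero: Σxᵢ(yᵢ − βxᵢ)/1 − β/9 = 0, so β = Σxᵢyᵢ / (Σxᵢ² + σ²/τ²).
Σxᵢyᵢ = 5·8 + 6·3 + 5·8 = 98; Σxᵢ² = 86; σ²/τ² = 1/9.
β̂_MAP = 98 / (86 + 1/9) = 98/(775/9) = 882/775 ≈ 1.138.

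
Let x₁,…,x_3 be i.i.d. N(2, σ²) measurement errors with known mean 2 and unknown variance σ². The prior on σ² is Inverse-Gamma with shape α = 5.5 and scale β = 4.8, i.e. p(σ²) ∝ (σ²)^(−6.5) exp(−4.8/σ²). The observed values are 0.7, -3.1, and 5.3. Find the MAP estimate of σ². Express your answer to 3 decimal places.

Sum of squared deviations about the known mean: SS = (0.7−2)² + (-3.1−2)² + (5.3−2)² = 38.59.
The Normal likelihood contributes (σ²)^(−n/2) exp(−SS/(2σ²)), so the posterior is Inverse-Gamma(α + n/2, β + SS/2) = Inverse-Gamma(7, 24.095).
The mode of Inverse-Gamma(a, b) is b/(a+1) = 24.095/8 ≈ 3.012.

σ̂²_MAP = 3.012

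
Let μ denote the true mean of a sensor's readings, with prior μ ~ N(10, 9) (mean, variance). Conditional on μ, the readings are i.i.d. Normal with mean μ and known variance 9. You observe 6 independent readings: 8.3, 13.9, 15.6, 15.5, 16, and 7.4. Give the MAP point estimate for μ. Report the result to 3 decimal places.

μ̂_MAP = 12.386

n = 6; x̄ = (8.3 + 13.9 + 15.6 + 15.5 + 16 + 7.4)/6 = 76.7/6 = 767/60 ≈ 12.7833.
For a Normal prior and Normal likelihood with known variance, the posterior is Normal; its mode equals its mean, the precision-weighted average.
Prior precision 1/σ₀² = 1/9; data precision n/σ² = 6/9 = 2/3.
μ̂ = ((1/9)·10 + (2/3)·(767/60)) / (1/9 + 2/3) = (289/30)/(7/9) = 867/70 ≈ 12.386.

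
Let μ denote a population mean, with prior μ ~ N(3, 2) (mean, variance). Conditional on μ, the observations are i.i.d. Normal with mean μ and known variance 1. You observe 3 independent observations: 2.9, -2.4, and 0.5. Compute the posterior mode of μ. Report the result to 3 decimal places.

μ̂_MAP = 0.714

n = 3; x̄ = (2.9 + (-2.4) + 0.5)/3 = 1/3 = 1/3 ≈ 0.3333.
For a Normal prior and Normal likelihood with known variance, the posterior is Normal; its mode equals its mean, the precision-weighted average.
Prior precision 1/σ₀² = 1/2 = 0.5; data precision n/σ² = 3/1 = 3.
μ̂ = (0.5·3 + 3·(1/3)) / (0.5 + 3) = 2.5/3.5 = 5/7 ≈ 0.714.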